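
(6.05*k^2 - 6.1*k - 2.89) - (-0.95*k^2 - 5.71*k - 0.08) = 7.0*k^2 - 0.39*k - 2.81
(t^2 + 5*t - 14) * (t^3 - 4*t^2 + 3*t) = t^5 + t^4 - 31*t^3 + 71*t^2 - 42*t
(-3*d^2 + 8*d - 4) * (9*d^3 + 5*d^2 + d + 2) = -27*d^5 + 57*d^4 + d^3 - 18*d^2 + 12*d - 8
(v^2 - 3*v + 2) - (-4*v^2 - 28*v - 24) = 5*v^2 + 25*v + 26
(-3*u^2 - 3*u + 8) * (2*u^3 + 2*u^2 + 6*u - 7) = -6*u^5 - 12*u^4 - 8*u^3 + 19*u^2 + 69*u - 56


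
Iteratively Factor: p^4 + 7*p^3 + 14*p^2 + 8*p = (p + 2)*(p^3 + 5*p^2 + 4*p) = (p + 2)*(p + 4)*(p^2 + p) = p*(p + 2)*(p + 4)*(p + 1)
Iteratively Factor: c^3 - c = (c - 1)*(c^2 + c) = (c - 1)*(c + 1)*(c)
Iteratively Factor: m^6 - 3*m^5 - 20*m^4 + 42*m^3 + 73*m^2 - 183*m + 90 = (m - 2)*(m^5 - m^4 - 22*m^3 - 2*m^2 + 69*m - 45) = (m - 5)*(m - 2)*(m^4 + 4*m^3 - 2*m^2 - 12*m + 9) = (m - 5)*(m - 2)*(m + 3)*(m^3 + m^2 - 5*m + 3) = (m - 5)*(m - 2)*(m - 1)*(m + 3)*(m^2 + 2*m - 3) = (m - 5)*(m - 2)*(m - 1)*(m + 3)^2*(m - 1)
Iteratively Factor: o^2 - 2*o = (o - 2)*(o)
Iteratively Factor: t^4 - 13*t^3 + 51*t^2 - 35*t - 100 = (t - 5)*(t^3 - 8*t^2 + 11*t + 20) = (t - 5)^2*(t^2 - 3*t - 4) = (t - 5)^2*(t + 1)*(t - 4)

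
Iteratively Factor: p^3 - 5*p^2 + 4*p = (p - 4)*(p^2 - p) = p*(p - 4)*(p - 1)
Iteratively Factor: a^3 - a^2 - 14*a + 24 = (a - 3)*(a^2 + 2*a - 8) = (a - 3)*(a - 2)*(a + 4)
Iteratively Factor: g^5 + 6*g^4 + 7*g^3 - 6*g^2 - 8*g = (g + 2)*(g^4 + 4*g^3 - g^2 - 4*g) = (g + 2)*(g + 4)*(g^3 - g) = (g - 1)*(g + 2)*(g + 4)*(g^2 + g) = g*(g - 1)*(g + 2)*(g + 4)*(g + 1)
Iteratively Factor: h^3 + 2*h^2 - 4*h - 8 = (h + 2)*(h^2 - 4) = (h - 2)*(h + 2)*(h + 2)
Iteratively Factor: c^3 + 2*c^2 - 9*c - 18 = (c + 2)*(c^2 - 9) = (c - 3)*(c + 2)*(c + 3)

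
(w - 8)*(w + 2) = w^2 - 6*w - 16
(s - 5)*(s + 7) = s^2 + 2*s - 35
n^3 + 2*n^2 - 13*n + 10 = (n - 2)*(n - 1)*(n + 5)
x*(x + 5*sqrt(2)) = x^2 + 5*sqrt(2)*x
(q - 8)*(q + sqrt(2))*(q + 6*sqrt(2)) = q^3 - 8*q^2 + 7*sqrt(2)*q^2 - 56*sqrt(2)*q + 12*q - 96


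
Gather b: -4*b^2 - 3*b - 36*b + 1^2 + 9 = -4*b^2 - 39*b + 10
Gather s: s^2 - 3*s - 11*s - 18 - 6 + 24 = s^2 - 14*s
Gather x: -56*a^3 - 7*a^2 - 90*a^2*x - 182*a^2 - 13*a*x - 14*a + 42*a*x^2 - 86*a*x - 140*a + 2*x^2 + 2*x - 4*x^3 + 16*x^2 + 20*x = -56*a^3 - 189*a^2 - 154*a - 4*x^3 + x^2*(42*a + 18) + x*(-90*a^2 - 99*a + 22)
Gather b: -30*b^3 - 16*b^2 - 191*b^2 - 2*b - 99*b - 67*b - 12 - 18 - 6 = -30*b^3 - 207*b^2 - 168*b - 36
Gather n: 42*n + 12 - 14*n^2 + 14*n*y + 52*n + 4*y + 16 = -14*n^2 + n*(14*y + 94) + 4*y + 28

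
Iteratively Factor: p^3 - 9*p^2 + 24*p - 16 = (p - 1)*(p^2 - 8*p + 16) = (p - 4)*(p - 1)*(p - 4)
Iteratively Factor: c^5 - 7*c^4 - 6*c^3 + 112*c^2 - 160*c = (c + 4)*(c^4 - 11*c^3 + 38*c^2 - 40*c) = (c - 5)*(c + 4)*(c^3 - 6*c^2 + 8*c) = (c - 5)*(c - 2)*(c + 4)*(c^2 - 4*c) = c*(c - 5)*(c - 2)*(c + 4)*(c - 4)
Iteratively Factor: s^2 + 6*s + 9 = (s + 3)*(s + 3)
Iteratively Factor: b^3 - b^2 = (b)*(b^2 - b) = b*(b - 1)*(b)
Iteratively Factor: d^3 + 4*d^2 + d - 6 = (d + 3)*(d^2 + d - 2) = (d + 2)*(d + 3)*(d - 1)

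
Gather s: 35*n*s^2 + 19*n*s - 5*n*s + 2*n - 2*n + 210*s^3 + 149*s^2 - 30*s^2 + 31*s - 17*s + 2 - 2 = 210*s^3 + s^2*(35*n + 119) + s*(14*n + 14)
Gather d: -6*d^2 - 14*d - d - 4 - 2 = -6*d^2 - 15*d - 6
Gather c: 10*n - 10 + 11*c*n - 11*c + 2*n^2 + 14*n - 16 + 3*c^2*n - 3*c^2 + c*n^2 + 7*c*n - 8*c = c^2*(3*n - 3) + c*(n^2 + 18*n - 19) + 2*n^2 + 24*n - 26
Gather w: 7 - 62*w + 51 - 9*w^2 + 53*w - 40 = -9*w^2 - 9*w + 18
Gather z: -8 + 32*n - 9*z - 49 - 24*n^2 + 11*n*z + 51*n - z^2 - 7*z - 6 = -24*n^2 + 83*n - z^2 + z*(11*n - 16) - 63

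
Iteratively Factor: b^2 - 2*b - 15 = (b + 3)*(b - 5)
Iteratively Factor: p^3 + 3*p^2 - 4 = (p + 2)*(p^2 + p - 2) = (p + 2)^2*(p - 1)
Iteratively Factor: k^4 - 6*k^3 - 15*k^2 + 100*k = (k - 5)*(k^3 - k^2 - 20*k) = (k - 5)*(k + 4)*(k^2 - 5*k) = (k - 5)^2*(k + 4)*(k)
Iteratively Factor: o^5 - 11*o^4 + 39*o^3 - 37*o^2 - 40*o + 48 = (o - 3)*(o^4 - 8*o^3 + 15*o^2 + 8*o - 16) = (o - 3)*(o + 1)*(o^3 - 9*o^2 + 24*o - 16) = (o - 4)*(o - 3)*(o + 1)*(o^2 - 5*o + 4) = (o - 4)^2*(o - 3)*(o + 1)*(o - 1)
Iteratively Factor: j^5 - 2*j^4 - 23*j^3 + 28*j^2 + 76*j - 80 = (j + 2)*(j^4 - 4*j^3 - 15*j^2 + 58*j - 40) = (j - 5)*(j + 2)*(j^3 + j^2 - 10*j + 8) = (j - 5)*(j - 1)*(j + 2)*(j^2 + 2*j - 8) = (j - 5)*(j - 1)*(j + 2)*(j + 4)*(j - 2)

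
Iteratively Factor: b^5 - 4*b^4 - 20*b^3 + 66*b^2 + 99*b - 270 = (b + 3)*(b^4 - 7*b^3 + b^2 + 63*b - 90) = (b - 3)*(b + 3)*(b^3 - 4*b^2 - 11*b + 30) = (b - 3)*(b - 2)*(b + 3)*(b^2 - 2*b - 15) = (b - 3)*(b - 2)*(b + 3)^2*(b - 5)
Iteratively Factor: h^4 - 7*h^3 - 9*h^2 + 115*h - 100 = (h - 5)*(h^3 - 2*h^2 - 19*h + 20) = (h - 5)^2*(h^2 + 3*h - 4) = (h - 5)^2*(h - 1)*(h + 4)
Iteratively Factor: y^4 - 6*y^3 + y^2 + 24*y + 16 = (y - 4)*(y^3 - 2*y^2 - 7*y - 4) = (y - 4)^2*(y^2 + 2*y + 1) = (y - 4)^2*(y + 1)*(y + 1)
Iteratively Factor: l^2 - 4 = (l - 2)*(l + 2)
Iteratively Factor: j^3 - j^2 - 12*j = (j + 3)*(j^2 - 4*j) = (j - 4)*(j + 3)*(j)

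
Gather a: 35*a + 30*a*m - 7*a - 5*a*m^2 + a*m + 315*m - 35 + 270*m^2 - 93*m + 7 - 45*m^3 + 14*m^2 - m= a*(-5*m^2 + 31*m + 28) - 45*m^3 + 284*m^2 + 221*m - 28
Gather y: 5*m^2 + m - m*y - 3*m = 5*m^2 - m*y - 2*m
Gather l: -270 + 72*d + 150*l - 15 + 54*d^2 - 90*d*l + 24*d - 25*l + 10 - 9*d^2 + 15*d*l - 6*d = 45*d^2 + 90*d + l*(125 - 75*d) - 275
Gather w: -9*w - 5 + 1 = -9*w - 4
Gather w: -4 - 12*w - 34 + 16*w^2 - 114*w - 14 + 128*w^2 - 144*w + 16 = 144*w^2 - 270*w - 36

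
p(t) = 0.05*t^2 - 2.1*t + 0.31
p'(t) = 0.1*t - 2.1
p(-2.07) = 4.87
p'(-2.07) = -2.31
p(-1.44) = 3.44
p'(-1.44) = -2.24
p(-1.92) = 4.53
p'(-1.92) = -2.29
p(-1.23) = 2.97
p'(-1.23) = -2.22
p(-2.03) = 4.78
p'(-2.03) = -2.30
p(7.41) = -12.51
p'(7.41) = -1.36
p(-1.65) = 3.91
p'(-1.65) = -2.26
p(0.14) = 0.02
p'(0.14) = -2.09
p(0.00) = 0.31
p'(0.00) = -2.10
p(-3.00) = 7.06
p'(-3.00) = -2.40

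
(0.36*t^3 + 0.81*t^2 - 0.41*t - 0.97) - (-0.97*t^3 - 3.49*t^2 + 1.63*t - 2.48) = 1.33*t^3 + 4.3*t^2 - 2.04*t + 1.51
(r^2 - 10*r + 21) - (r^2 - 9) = 30 - 10*r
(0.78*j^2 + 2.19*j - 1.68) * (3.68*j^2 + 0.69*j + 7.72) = 2.8704*j^4 + 8.5974*j^3 + 1.3503*j^2 + 15.7476*j - 12.9696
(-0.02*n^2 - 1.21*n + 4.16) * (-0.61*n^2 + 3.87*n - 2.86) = 0.0122*n^4 + 0.6607*n^3 - 7.1631*n^2 + 19.5598*n - 11.8976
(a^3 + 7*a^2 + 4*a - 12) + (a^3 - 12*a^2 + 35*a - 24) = 2*a^3 - 5*a^2 + 39*a - 36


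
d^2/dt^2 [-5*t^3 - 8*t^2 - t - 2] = -30*t - 16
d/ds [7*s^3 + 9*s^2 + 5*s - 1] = 21*s^2 + 18*s + 5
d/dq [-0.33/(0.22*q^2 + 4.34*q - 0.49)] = (0.1452*q + 1.4322)/(0.22*q^2 + 4.34*q - 0.49)^2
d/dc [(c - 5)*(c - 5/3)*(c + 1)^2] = 4*c^3 - 14*c^2 - 8*c + 10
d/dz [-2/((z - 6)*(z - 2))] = 4*(z - 4)/((z - 6)^2*(z - 2)^2)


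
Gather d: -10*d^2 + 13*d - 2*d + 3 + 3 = -10*d^2 + 11*d + 6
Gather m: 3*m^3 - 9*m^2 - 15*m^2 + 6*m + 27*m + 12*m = 3*m^3 - 24*m^2 + 45*m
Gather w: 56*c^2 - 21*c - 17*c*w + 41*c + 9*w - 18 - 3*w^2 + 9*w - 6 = 56*c^2 + 20*c - 3*w^2 + w*(18 - 17*c) - 24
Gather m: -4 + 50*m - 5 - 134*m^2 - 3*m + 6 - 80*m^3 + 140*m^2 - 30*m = -80*m^3 + 6*m^2 + 17*m - 3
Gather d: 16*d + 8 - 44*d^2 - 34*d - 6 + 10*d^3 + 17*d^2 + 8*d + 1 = 10*d^3 - 27*d^2 - 10*d + 3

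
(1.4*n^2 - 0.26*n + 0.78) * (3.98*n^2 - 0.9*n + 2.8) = 5.572*n^4 - 2.2948*n^3 + 7.2584*n^2 - 1.43*n + 2.184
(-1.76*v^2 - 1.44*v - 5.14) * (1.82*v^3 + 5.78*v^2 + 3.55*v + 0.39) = -3.2032*v^5 - 12.7936*v^4 - 23.926*v^3 - 35.5076*v^2 - 18.8086*v - 2.0046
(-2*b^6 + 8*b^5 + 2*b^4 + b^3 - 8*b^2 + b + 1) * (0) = 0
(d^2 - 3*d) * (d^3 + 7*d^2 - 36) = d^5 + 4*d^4 - 21*d^3 - 36*d^2 + 108*d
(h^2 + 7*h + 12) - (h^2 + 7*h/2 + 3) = 7*h/2 + 9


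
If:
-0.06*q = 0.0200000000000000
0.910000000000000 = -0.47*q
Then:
No Solution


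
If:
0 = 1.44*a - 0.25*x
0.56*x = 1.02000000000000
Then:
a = 0.32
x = 1.82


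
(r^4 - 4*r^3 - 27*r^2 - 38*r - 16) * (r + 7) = r^5 + 3*r^4 - 55*r^3 - 227*r^2 - 282*r - 112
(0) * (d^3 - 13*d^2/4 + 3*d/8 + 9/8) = 0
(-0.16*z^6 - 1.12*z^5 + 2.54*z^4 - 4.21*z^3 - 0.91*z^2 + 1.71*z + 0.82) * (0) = 0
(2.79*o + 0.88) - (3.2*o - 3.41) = 4.29 - 0.41*o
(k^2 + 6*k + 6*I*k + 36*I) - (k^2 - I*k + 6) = 6*k + 7*I*k - 6 + 36*I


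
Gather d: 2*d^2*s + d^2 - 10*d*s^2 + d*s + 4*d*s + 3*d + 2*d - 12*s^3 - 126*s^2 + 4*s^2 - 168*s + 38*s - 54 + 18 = d^2*(2*s + 1) + d*(-10*s^2 + 5*s + 5) - 12*s^3 - 122*s^2 - 130*s - 36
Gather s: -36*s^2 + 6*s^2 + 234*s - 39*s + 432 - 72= -30*s^2 + 195*s + 360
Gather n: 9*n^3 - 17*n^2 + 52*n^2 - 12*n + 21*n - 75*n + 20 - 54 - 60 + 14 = 9*n^3 + 35*n^2 - 66*n - 80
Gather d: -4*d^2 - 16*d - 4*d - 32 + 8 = -4*d^2 - 20*d - 24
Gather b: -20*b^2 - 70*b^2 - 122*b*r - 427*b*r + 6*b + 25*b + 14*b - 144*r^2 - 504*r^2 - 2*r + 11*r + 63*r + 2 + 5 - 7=-90*b^2 + b*(45 - 549*r) - 648*r^2 + 72*r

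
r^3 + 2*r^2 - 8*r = r*(r - 2)*(r + 4)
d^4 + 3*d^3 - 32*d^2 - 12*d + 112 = (d - 4)*(d - 2)*(d + 2)*(d + 7)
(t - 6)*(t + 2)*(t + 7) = t^3 + 3*t^2 - 40*t - 84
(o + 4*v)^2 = o^2 + 8*o*v + 16*v^2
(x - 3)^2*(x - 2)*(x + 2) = x^4 - 6*x^3 + 5*x^2 + 24*x - 36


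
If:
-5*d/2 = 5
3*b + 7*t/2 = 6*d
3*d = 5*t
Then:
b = -13/5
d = -2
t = -6/5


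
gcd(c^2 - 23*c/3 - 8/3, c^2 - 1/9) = c + 1/3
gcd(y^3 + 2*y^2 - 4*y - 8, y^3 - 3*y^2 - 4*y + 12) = y^2 - 4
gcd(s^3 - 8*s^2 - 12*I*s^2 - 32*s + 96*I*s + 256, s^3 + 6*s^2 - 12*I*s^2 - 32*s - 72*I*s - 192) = s^2 - 12*I*s - 32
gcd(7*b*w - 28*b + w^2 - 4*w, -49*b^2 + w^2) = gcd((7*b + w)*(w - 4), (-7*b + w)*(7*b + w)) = 7*b + w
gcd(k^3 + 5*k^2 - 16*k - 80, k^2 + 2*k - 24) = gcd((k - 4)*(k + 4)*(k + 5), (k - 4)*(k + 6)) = k - 4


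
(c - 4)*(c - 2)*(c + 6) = c^3 - 28*c + 48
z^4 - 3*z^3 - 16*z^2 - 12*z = z*(z - 6)*(z + 1)*(z + 2)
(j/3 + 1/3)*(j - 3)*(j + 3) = j^3/3 + j^2/3 - 3*j - 3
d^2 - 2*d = d*(d - 2)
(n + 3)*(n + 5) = n^2 + 8*n + 15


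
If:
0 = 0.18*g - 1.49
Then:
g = 8.28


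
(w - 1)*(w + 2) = w^2 + w - 2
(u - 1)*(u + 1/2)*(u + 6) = u^3 + 11*u^2/2 - 7*u/2 - 3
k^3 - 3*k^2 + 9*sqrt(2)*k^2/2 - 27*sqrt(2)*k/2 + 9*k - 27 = (k - 3)*(k + 3*sqrt(2)/2)*(k + 3*sqrt(2))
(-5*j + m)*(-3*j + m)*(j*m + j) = 15*j^3*m + 15*j^3 - 8*j^2*m^2 - 8*j^2*m + j*m^3 + j*m^2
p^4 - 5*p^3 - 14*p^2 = p^2*(p - 7)*(p + 2)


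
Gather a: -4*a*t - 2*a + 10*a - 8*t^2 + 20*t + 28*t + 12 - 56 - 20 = a*(8 - 4*t) - 8*t^2 + 48*t - 64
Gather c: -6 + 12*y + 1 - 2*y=10*y - 5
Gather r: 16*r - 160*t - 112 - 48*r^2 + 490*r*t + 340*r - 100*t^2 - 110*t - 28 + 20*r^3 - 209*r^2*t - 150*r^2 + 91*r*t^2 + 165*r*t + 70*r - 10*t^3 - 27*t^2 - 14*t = 20*r^3 + r^2*(-209*t - 198) + r*(91*t^2 + 655*t + 426) - 10*t^3 - 127*t^2 - 284*t - 140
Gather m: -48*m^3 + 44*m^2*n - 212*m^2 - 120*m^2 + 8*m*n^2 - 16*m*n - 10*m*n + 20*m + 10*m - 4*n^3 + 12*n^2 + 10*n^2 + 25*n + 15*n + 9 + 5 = -48*m^3 + m^2*(44*n - 332) + m*(8*n^2 - 26*n + 30) - 4*n^3 + 22*n^2 + 40*n + 14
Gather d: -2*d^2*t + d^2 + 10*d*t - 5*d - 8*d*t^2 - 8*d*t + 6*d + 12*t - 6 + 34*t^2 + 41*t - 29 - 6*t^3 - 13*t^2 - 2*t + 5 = d^2*(1 - 2*t) + d*(-8*t^2 + 2*t + 1) - 6*t^3 + 21*t^2 + 51*t - 30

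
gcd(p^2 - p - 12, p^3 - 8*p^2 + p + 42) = 1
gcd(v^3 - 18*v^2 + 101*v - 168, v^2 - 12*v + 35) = v - 7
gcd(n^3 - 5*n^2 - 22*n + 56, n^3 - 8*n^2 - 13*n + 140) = n^2 - 3*n - 28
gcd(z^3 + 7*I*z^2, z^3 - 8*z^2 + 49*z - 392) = z + 7*I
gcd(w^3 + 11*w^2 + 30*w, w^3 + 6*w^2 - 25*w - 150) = w^2 + 11*w + 30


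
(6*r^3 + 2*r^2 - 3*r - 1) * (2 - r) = -6*r^4 + 10*r^3 + 7*r^2 - 5*r - 2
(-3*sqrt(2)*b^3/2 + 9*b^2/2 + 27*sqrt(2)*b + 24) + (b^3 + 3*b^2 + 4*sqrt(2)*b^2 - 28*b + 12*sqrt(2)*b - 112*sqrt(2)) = -3*sqrt(2)*b^3/2 + b^3 + 4*sqrt(2)*b^2 + 15*b^2/2 - 28*b + 39*sqrt(2)*b - 112*sqrt(2) + 24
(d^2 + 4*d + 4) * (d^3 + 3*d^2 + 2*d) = d^5 + 7*d^4 + 18*d^3 + 20*d^2 + 8*d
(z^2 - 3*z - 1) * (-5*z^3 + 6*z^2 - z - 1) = -5*z^5 + 21*z^4 - 14*z^3 - 4*z^2 + 4*z + 1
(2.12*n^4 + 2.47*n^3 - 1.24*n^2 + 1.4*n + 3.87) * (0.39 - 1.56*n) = -3.3072*n^5 - 3.0264*n^4 + 2.8977*n^3 - 2.6676*n^2 - 5.4912*n + 1.5093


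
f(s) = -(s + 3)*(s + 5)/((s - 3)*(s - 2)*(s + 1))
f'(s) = -(s + 3)/((s - 3)*(s - 2)*(s + 1)) - (s + 5)/((s - 3)*(s - 2)*(s + 1)) + (s + 3)*(s + 5)/((s - 3)*(s - 2)*(s + 1)^2) + (s + 3)*(s + 5)/((s - 3)*(s - 2)^2*(s + 1)) + (s + 3)*(s + 5)/((s - 3)^2*(s - 2)*(s + 1))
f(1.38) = -11.69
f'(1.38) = -25.66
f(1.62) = -22.26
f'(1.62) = -74.40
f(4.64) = -3.02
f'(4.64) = 2.81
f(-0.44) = -2.48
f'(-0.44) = 1.18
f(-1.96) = 0.17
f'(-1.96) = 0.47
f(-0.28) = -2.38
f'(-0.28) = 0.16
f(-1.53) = 0.60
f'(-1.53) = 2.02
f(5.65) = -1.43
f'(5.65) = 0.85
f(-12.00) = 0.03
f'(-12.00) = 0.00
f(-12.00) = 0.03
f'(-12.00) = 0.00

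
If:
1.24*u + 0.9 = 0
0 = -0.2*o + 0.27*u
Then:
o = -0.98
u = -0.73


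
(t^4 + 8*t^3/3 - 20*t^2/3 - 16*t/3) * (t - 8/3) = t^5 - 124*t^3/9 + 112*t^2/9 + 128*t/9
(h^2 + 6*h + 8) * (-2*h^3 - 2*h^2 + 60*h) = -2*h^5 - 14*h^4 + 32*h^3 + 344*h^2 + 480*h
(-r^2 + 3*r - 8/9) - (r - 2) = -r^2 + 2*r + 10/9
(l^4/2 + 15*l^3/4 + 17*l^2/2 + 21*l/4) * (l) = l^5/2 + 15*l^4/4 + 17*l^3/2 + 21*l^2/4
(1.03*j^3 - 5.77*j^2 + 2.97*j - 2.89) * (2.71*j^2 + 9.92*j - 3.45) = 2.7913*j^5 - 5.4191*j^4 - 52.7432*j^3 + 41.537*j^2 - 38.9153*j + 9.9705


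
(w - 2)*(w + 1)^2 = w^3 - 3*w - 2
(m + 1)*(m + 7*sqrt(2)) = m^2 + m + 7*sqrt(2)*m + 7*sqrt(2)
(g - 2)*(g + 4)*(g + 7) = g^3 + 9*g^2 + 6*g - 56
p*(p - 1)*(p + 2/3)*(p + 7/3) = p^4 + 2*p^3 - 13*p^2/9 - 14*p/9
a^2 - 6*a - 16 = (a - 8)*(a + 2)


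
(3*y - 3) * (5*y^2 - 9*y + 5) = 15*y^3 - 42*y^2 + 42*y - 15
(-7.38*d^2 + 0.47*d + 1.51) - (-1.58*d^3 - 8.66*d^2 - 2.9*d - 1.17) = 1.58*d^3 + 1.28*d^2 + 3.37*d + 2.68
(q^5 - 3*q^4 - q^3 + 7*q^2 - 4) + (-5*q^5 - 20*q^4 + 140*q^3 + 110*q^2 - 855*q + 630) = -4*q^5 - 23*q^4 + 139*q^3 + 117*q^2 - 855*q + 626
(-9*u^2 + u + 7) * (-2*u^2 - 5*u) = 18*u^4 + 43*u^3 - 19*u^2 - 35*u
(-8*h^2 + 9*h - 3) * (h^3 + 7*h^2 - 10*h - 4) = -8*h^5 - 47*h^4 + 140*h^3 - 79*h^2 - 6*h + 12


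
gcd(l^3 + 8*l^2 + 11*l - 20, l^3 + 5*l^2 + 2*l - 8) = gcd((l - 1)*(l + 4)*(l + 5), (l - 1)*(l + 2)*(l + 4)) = l^2 + 3*l - 4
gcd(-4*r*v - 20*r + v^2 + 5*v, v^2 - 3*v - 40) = v + 5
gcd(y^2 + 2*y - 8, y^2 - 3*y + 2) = y - 2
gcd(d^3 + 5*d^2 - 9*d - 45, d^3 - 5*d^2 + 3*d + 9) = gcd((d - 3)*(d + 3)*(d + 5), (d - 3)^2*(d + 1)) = d - 3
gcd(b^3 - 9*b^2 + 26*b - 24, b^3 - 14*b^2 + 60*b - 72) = b - 2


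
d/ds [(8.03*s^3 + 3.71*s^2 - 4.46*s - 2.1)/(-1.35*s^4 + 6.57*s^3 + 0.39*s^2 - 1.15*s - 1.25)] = (10.8405*s^6 + 10.017*s^5 - 39.306*s^4 + 28.7954*s^3 + 8.75140000000001*s^2 - 7.637*s + 3.16)/(1.8225*s^8 - 17.739*s^7 + 42.1119*s^6 + 8.2296*s^5 - 11.5839*s^4 - 17.322*s^3 + 0.3475*s^2 + 2.875*s + 1.5625)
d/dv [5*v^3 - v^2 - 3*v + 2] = 15*v^2 - 2*v - 3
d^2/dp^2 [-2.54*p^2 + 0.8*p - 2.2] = -5.08000000000000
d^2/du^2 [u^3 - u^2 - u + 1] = 6*u - 2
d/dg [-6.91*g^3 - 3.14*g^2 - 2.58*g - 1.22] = -20.73*g^2 - 6.28*g - 2.58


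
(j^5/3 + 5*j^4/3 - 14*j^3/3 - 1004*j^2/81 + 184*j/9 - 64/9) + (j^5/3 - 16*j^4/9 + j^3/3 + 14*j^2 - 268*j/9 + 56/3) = 2*j^5/3 - j^4/9 - 13*j^3/3 + 130*j^2/81 - 28*j/3 + 104/9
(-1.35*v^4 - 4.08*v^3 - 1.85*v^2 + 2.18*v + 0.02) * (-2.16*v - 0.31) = 2.916*v^5 + 9.2313*v^4 + 5.2608*v^3 - 4.1353*v^2 - 0.719*v - 0.0062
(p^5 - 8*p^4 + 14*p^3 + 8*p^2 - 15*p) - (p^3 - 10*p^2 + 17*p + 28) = p^5 - 8*p^4 + 13*p^3 + 18*p^2 - 32*p - 28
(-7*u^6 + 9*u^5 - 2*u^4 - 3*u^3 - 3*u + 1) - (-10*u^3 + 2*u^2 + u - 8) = -7*u^6 + 9*u^5 - 2*u^4 + 7*u^3 - 2*u^2 - 4*u + 9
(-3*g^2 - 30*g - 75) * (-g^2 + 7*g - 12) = 3*g^4 + 9*g^3 - 99*g^2 - 165*g + 900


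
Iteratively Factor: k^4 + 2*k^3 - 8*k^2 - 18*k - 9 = (k + 1)*(k^3 + k^2 - 9*k - 9) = (k - 3)*(k + 1)*(k^2 + 4*k + 3) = (k - 3)*(k + 1)^2*(k + 3)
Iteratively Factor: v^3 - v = (v + 1)*(v^2 - v) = (v - 1)*(v + 1)*(v)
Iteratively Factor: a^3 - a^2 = (a)*(a^2 - a) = a*(a - 1)*(a)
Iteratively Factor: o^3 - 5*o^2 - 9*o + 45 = (o - 3)*(o^2 - 2*o - 15) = (o - 5)*(o - 3)*(o + 3)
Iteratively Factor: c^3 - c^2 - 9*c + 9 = (c - 3)*(c^2 + 2*c - 3) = (c - 3)*(c + 3)*(c - 1)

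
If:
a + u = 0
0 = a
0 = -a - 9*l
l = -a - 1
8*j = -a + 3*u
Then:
No Solution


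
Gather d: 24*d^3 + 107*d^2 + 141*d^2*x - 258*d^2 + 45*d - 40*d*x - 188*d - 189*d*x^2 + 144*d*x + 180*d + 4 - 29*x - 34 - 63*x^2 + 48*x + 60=24*d^3 + d^2*(141*x - 151) + d*(-189*x^2 + 104*x + 37) - 63*x^2 + 19*x + 30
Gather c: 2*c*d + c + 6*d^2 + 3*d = c*(2*d + 1) + 6*d^2 + 3*d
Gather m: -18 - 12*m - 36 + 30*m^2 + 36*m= 30*m^2 + 24*m - 54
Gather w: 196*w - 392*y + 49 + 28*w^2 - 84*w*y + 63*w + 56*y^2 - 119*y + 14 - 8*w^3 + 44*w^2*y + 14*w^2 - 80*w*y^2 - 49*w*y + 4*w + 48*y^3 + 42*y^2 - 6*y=-8*w^3 + w^2*(44*y + 42) + w*(-80*y^2 - 133*y + 263) + 48*y^3 + 98*y^2 - 517*y + 63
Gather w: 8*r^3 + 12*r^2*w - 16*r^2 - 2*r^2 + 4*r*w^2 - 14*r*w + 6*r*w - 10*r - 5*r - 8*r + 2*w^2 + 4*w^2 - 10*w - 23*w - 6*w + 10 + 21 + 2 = 8*r^3 - 18*r^2 - 23*r + w^2*(4*r + 6) + w*(12*r^2 - 8*r - 39) + 33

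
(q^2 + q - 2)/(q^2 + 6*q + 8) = (q - 1)/(q + 4)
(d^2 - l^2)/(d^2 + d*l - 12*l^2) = (d^2 - l^2)/(d^2 + d*l - 12*l^2)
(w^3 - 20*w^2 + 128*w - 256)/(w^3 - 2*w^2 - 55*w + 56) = (w^2 - 12*w + 32)/(w^2 + 6*w - 7)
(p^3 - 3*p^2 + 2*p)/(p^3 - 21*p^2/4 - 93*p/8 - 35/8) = 8*p*(-p^2 + 3*p - 2)/(-8*p^3 + 42*p^2 + 93*p + 35)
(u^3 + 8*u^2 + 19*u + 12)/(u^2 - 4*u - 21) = (u^2 + 5*u + 4)/(u - 7)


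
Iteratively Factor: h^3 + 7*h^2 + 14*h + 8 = (h + 2)*(h^2 + 5*h + 4) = (h + 1)*(h + 2)*(h + 4)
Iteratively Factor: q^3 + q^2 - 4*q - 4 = (q + 1)*(q^2 - 4) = (q + 1)*(q + 2)*(q - 2)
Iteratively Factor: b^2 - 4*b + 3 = (b - 1)*(b - 3)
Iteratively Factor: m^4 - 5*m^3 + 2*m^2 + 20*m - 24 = (m - 2)*(m^3 - 3*m^2 - 4*m + 12) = (m - 2)*(m + 2)*(m^2 - 5*m + 6) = (m - 3)*(m - 2)*(m + 2)*(m - 2)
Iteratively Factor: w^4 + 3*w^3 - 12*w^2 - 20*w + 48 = (w - 2)*(w^3 + 5*w^2 - 2*w - 24) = (w - 2)^2*(w^2 + 7*w + 12) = (w - 2)^2*(w + 4)*(w + 3)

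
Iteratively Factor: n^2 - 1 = (n + 1)*(n - 1)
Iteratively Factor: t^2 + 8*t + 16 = (t + 4)*(t + 4)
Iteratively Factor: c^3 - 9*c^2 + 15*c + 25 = (c + 1)*(c^2 - 10*c + 25) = (c - 5)*(c + 1)*(c - 5)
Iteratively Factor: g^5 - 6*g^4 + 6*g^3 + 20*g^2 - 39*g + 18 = (g + 2)*(g^4 - 8*g^3 + 22*g^2 - 24*g + 9) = (g - 1)*(g + 2)*(g^3 - 7*g^2 + 15*g - 9) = (g - 3)*(g - 1)*(g + 2)*(g^2 - 4*g + 3) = (g - 3)^2*(g - 1)*(g + 2)*(g - 1)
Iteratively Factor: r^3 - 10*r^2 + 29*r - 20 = (r - 5)*(r^2 - 5*r + 4) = (r - 5)*(r - 1)*(r - 4)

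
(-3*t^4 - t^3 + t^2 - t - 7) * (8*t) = -24*t^5 - 8*t^4 + 8*t^3 - 8*t^2 - 56*t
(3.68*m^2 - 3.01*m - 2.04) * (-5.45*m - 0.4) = -20.056*m^3 + 14.9325*m^2 + 12.322*m + 0.816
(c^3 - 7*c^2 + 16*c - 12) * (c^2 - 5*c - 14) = c^5 - 12*c^4 + 37*c^3 + 6*c^2 - 164*c + 168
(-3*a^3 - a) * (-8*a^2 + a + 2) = 24*a^5 - 3*a^4 + 2*a^3 - a^2 - 2*a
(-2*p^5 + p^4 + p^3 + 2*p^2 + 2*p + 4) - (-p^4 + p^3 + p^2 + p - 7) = -2*p^5 + 2*p^4 + p^2 + p + 11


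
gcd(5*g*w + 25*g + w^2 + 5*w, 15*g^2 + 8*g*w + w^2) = 5*g + w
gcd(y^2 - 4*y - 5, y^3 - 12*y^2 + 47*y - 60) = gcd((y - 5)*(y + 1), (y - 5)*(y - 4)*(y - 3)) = y - 5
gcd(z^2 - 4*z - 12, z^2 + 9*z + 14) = z + 2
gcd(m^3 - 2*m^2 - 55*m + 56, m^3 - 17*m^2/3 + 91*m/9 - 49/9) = m - 1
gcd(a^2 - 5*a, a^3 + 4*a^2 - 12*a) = a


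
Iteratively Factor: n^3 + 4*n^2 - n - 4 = (n - 1)*(n^2 + 5*n + 4) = (n - 1)*(n + 4)*(n + 1)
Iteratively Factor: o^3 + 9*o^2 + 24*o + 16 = (o + 4)*(o^2 + 5*o + 4) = (o + 4)^2*(o + 1)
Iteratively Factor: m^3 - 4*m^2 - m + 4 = (m - 4)*(m^2 - 1) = (m - 4)*(m + 1)*(m - 1)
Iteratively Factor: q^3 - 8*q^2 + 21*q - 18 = (q - 2)*(q^2 - 6*q + 9) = (q - 3)*(q - 2)*(q - 3)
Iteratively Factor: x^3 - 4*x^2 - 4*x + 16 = (x - 2)*(x^2 - 2*x - 8) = (x - 2)*(x + 2)*(x - 4)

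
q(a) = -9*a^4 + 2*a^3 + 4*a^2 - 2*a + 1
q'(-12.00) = 62974.00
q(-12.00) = -189479.00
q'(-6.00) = 7942.00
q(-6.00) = -11939.00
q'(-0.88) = 20.14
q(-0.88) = -0.90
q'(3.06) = -952.83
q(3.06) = -699.45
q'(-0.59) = 2.76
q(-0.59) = 2.07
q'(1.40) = -77.82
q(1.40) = -23.05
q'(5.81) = -6813.41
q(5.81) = -9738.62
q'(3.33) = -1238.16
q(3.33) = -994.13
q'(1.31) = -62.15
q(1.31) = -16.76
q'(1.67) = -139.58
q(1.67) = -51.87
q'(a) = -36*a^3 + 6*a^2 + 8*a - 2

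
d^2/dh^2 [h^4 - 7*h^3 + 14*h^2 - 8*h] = 12*h^2 - 42*h + 28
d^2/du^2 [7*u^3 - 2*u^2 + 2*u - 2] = 42*u - 4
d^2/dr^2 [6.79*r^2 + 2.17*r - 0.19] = 13.5800000000000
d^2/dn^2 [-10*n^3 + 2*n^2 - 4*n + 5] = 4 - 60*n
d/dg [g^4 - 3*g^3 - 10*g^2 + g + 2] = 4*g^3 - 9*g^2 - 20*g + 1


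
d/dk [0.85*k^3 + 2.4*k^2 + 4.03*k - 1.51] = 2.55*k^2 + 4.8*k + 4.03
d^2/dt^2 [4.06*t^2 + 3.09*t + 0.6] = 8.12000000000000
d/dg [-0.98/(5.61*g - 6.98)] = 5.4978/(5.61*g - 6.98)^2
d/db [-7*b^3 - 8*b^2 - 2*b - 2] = -21*b^2 - 16*b - 2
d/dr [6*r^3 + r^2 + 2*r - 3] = 18*r^2 + 2*r + 2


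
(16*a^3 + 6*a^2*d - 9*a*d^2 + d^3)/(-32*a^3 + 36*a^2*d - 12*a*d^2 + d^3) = (-a - d)/(2*a - d)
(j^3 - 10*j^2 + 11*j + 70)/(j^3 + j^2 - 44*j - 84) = (j - 5)/(j + 6)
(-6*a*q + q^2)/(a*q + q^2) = (-6*a + q)/(a + q)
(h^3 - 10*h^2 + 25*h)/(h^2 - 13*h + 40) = h*(h - 5)/(h - 8)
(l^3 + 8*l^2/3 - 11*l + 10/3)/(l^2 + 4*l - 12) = (3*l^2 + 14*l - 5)/(3*(l + 6))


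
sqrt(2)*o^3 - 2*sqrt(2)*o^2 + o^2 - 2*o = o*(o - 2)*(sqrt(2)*o + 1)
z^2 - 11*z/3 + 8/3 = (z - 8/3)*(z - 1)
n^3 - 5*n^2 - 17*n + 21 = (n - 7)*(n - 1)*(n + 3)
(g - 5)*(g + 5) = g^2 - 25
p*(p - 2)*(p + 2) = p^3 - 4*p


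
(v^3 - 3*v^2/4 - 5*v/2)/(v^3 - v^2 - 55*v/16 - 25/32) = 8*v*(v - 2)/(8*v^2 - 18*v - 5)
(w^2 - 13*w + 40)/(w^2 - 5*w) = (w - 8)/w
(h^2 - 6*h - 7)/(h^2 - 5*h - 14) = (h + 1)/(h + 2)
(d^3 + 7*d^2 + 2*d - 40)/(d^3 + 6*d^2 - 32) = (d + 5)/(d + 4)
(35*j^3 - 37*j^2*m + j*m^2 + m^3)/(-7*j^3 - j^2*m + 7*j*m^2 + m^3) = (-5*j + m)/(j + m)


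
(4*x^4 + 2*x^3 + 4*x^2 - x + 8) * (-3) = -12*x^4 - 6*x^3 - 12*x^2 + 3*x - 24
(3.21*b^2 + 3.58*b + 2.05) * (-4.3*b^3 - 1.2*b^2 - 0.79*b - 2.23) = -13.803*b^5 - 19.246*b^4 - 15.6469*b^3 - 12.4465*b^2 - 9.6029*b - 4.5715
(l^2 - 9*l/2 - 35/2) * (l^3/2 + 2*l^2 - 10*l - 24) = l^5/2 - l^4/4 - 111*l^3/4 - 14*l^2 + 283*l + 420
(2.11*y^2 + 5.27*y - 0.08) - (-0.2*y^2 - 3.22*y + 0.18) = 2.31*y^2 + 8.49*y - 0.26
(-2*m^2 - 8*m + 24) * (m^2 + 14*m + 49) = -2*m^4 - 36*m^3 - 186*m^2 - 56*m + 1176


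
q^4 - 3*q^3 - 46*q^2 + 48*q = q*(q - 8)*(q - 1)*(q + 6)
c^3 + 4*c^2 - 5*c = c*(c - 1)*(c + 5)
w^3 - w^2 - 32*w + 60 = (w - 5)*(w - 2)*(w + 6)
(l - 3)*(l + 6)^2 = l^3 + 9*l^2 - 108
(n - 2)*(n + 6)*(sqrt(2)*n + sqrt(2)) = sqrt(2)*n^3 + 5*sqrt(2)*n^2 - 8*sqrt(2)*n - 12*sqrt(2)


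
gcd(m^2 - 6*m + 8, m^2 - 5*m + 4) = m - 4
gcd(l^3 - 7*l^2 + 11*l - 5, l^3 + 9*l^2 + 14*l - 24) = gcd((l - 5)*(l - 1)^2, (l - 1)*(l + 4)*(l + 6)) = l - 1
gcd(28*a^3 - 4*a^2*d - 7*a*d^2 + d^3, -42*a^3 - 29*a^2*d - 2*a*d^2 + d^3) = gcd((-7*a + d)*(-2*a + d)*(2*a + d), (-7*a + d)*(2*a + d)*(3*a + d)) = 14*a^2 + 5*a*d - d^2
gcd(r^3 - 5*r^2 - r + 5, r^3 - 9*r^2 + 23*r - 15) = r^2 - 6*r + 5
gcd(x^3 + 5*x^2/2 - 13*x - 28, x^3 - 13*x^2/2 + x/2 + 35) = x^2 - 3*x/2 - 7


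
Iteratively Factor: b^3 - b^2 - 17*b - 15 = (b + 3)*(b^2 - 4*b - 5) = (b + 1)*(b + 3)*(b - 5)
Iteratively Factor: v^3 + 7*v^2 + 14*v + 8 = (v + 1)*(v^2 + 6*v + 8) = (v + 1)*(v + 4)*(v + 2)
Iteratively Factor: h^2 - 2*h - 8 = (h + 2)*(h - 4)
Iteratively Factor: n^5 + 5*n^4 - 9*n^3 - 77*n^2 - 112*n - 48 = (n + 1)*(n^4 + 4*n^3 - 13*n^2 - 64*n - 48) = (n + 1)*(n + 4)*(n^3 - 13*n - 12) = (n + 1)^2*(n + 4)*(n^2 - n - 12) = (n - 4)*(n + 1)^2*(n + 4)*(n + 3)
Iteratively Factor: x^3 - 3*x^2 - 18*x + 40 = (x + 4)*(x^2 - 7*x + 10) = (x - 2)*(x + 4)*(x - 5)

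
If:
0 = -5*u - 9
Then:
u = -9/5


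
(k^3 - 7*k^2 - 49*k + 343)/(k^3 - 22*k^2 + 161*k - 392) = (k + 7)/(k - 8)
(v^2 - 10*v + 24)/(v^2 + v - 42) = (v - 4)/(v + 7)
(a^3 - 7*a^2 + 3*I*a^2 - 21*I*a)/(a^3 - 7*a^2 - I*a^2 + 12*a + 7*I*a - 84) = a/(a - 4*I)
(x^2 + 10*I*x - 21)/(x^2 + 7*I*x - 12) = (x + 7*I)/(x + 4*I)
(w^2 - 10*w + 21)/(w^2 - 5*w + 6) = (w - 7)/(w - 2)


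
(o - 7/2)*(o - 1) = o^2 - 9*o/2 + 7/2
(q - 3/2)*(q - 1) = q^2 - 5*q/2 + 3/2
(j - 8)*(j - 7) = j^2 - 15*j + 56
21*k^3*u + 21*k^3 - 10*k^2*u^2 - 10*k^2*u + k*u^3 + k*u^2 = (-7*k + u)*(-3*k + u)*(k*u + k)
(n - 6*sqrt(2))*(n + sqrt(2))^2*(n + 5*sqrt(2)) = n^4 + sqrt(2)*n^3 - 62*n^2 - 122*sqrt(2)*n - 120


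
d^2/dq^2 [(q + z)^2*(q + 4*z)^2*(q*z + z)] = 2*z*(10*q^3 + 60*q^2*z + 6*q^2 + 99*q*z^2 + 30*q*z + 40*z^3 + 33*z^2)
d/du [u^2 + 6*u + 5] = 2*u + 6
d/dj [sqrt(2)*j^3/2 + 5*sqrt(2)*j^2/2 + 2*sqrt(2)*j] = sqrt(2)*(3*j^2 + 10*j + 4)/2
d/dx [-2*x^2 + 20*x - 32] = 20 - 4*x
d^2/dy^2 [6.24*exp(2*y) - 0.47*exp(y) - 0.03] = (24.96*exp(y) - 0.47)*exp(y)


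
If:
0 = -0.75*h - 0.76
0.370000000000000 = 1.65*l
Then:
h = -1.01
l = 0.22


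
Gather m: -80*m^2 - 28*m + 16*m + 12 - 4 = -80*m^2 - 12*m + 8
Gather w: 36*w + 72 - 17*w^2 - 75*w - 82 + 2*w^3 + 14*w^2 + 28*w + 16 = 2*w^3 - 3*w^2 - 11*w + 6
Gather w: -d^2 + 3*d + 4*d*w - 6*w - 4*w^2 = -d^2 + 3*d - 4*w^2 + w*(4*d - 6)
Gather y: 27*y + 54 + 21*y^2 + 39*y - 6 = 21*y^2 + 66*y + 48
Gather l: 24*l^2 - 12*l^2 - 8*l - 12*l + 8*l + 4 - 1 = 12*l^2 - 12*l + 3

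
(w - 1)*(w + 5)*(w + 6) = w^3 + 10*w^2 + 19*w - 30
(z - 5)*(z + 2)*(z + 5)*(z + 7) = z^4 + 9*z^3 - 11*z^2 - 225*z - 350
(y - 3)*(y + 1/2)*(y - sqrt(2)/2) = y^3 - 5*y^2/2 - sqrt(2)*y^2/2 - 3*y/2 + 5*sqrt(2)*y/4 + 3*sqrt(2)/4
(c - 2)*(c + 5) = c^2 + 3*c - 10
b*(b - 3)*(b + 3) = b^3 - 9*b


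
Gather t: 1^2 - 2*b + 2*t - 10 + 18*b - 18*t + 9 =16*b - 16*t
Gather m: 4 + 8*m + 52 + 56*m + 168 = 64*m + 224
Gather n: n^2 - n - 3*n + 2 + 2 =n^2 - 4*n + 4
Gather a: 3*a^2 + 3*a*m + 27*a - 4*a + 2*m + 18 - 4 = 3*a^2 + a*(3*m + 23) + 2*m + 14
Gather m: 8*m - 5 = 8*m - 5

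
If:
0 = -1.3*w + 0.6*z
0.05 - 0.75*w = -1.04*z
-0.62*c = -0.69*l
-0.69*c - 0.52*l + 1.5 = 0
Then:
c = 1.30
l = 1.16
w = -0.03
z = -0.07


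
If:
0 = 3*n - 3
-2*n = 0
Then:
No Solution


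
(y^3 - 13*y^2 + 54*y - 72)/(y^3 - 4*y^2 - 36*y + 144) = (y - 3)/(y + 6)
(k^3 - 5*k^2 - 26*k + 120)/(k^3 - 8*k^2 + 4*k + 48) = (k + 5)/(k + 2)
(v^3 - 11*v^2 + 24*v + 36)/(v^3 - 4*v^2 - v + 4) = (v^2 - 12*v + 36)/(v^2 - 5*v + 4)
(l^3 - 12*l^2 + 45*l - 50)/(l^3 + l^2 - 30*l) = (l^2 - 7*l + 10)/(l*(l + 6))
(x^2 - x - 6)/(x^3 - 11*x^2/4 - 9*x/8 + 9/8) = 8*(x + 2)/(8*x^2 + 2*x - 3)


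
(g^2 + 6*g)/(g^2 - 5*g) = (g + 6)/(g - 5)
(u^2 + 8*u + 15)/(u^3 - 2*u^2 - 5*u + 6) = (u^2 + 8*u + 15)/(u^3 - 2*u^2 - 5*u + 6)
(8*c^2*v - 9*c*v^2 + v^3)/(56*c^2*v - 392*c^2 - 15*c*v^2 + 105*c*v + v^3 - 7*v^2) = v*(-c + v)/(-7*c*v + 49*c + v^2 - 7*v)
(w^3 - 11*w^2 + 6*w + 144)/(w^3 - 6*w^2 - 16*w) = (w^2 - 3*w - 18)/(w*(w + 2))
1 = 1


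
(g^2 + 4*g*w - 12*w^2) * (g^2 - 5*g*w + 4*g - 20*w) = g^4 - g^3*w + 4*g^3 - 32*g^2*w^2 - 4*g^2*w + 60*g*w^3 - 128*g*w^2 + 240*w^3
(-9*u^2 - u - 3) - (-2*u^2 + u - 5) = -7*u^2 - 2*u + 2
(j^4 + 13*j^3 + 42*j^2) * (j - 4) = j^5 + 9*j^4 - 10*j^3 - 168*j^2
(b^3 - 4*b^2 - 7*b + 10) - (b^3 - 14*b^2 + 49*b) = 10*b^2 - 56*b + 10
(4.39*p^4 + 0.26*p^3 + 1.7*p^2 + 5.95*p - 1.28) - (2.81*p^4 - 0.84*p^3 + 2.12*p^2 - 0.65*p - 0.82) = 1.58*p^4 + 1.1*p^3 - 0.42*p^2 + 6.6*p - 0.46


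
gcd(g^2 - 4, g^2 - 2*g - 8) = g + 2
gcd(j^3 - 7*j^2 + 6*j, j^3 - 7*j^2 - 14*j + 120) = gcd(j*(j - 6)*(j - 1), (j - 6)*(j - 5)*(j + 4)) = j - 6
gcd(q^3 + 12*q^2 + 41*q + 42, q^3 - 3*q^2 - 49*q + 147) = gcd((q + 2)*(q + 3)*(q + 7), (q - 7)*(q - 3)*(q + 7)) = q + 7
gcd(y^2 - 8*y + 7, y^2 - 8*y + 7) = y^2 - 8*y + 7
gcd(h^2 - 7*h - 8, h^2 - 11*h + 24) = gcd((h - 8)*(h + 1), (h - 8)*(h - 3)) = h - 8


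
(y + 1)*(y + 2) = y^2 + 3*y + 2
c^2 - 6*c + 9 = (c - 3)^2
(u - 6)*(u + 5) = u^2 - u - 30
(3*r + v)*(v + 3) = 3*r*v + 9*r + v^2 + 3*v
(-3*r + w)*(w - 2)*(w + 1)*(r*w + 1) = -3*r^2*w^3 + 3*r^2*w^2 + 6*r^2*w + r*w^4 - r*w^3 - 5*r*w^2 + 3*r*w + 6*r + w^3 - w^2 - 2*w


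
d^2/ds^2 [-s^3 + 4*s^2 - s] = 8 - 6*s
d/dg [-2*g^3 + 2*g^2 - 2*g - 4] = -6*g^2 + 4*g - 2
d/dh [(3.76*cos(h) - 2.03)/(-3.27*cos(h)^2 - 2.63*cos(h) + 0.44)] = (-12.2952*cos(h)^2 + 13.2762*cos(h) + 3.6845)*sin(h)/(10.6929*cos(h)^4 + 17.2002*cos(h)^3 + 4.0393*cos(h)^2 - 2.3144*cos(h) + 0.1936)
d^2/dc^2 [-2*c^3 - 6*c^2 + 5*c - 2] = -12*c - 12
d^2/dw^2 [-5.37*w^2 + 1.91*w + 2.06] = -10.7400000000000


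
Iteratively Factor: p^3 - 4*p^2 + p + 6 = (p - 3)*(p^2 - p - 2) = (p - 3)*(p - 2)*(p + 1)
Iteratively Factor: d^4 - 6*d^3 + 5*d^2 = (d - 1)*(d^3 - 5*d^2) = d*(d - 1)*(d^2 - 5*d) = d^2*(d - 1)*(d - 5)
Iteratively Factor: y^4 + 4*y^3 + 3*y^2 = (y)*(y^3 + 4*y^2 + 3*y) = y*(y + 1)*(y^2 + 3*y) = y^2*(y + 1)*(y + 3)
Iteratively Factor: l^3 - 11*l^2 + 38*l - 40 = (l - 5)*(l^2 - 6*l + 8) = (l - 5)*(l - 4)*(l - 2)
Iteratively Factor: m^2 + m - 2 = (m - 1)*(m + 2)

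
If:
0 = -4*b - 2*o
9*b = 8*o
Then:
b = 0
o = 0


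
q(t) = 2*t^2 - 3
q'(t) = 4*t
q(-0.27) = -2.85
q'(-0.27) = -1.08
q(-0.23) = -2.89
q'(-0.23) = -0.92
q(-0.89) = -1.42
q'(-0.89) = -3.56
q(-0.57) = -2.35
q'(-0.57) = -2.28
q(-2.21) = 6.77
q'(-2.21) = -8.84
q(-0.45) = -2.60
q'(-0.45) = -1.80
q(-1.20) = -0.12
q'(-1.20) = -4.80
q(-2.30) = 7.58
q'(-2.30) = -9.20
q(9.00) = 159.00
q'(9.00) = 36.00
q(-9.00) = 159.00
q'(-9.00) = -36.00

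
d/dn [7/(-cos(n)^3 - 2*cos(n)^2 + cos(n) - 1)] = 7*(-3*cos(n)^2 - 4*cos(n) + 1)*sin(n)/(sin(n)^2*cos(n) + 2*sin(n)^2 - 3)^2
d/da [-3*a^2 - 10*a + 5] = -6*a - 10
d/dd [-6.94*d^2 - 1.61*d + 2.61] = -13.88*d - 1.61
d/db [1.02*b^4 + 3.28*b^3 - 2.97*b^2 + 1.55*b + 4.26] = 4.08*b^3 + 9.84*b^2 - 5.94*b + 1.55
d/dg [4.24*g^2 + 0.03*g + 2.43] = 8.48*g + 0.03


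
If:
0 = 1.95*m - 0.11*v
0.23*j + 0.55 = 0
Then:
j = -2.39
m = 0.0564102564102564*v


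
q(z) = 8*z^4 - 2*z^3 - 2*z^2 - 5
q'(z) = 32*z^3 - 6*z^2 - 4*z = 2*z*(16*z^2 - 3*z - 2)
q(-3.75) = 1654.38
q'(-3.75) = -1756.88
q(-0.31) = -5.06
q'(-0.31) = -0.29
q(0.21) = -5.09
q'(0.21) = -0.81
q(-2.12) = 166.66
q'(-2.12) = -323.39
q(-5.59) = 8093.41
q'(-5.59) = -5754.79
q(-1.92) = 110.50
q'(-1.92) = -240.93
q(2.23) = 160.71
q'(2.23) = 316.11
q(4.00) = 1883.00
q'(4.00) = 1936.00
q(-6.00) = 10723.00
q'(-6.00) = -7104.00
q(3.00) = 571.00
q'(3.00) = 798.00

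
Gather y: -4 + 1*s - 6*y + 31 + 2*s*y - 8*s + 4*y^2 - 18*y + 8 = -7*s + 4*y^2 + y*(2*s - 24) + 35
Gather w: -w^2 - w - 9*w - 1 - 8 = -w^2 - 10*w - 9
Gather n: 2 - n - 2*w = -n - 2*w + 2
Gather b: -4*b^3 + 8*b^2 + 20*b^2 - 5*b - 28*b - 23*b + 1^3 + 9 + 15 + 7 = -4*b^3 + 28*b^2 - 56*b + 32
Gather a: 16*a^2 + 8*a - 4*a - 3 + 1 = 16*a^2 + 4*a - 2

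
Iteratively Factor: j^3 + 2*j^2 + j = (j + 1)*(j^2 + j) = (j + 1)^2*(j)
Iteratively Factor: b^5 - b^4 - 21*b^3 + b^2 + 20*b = (b - 1)*(b^4 - 21*b^2 - 20*b) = (b - 5)*(b - 1)*(b^3 + 5*b^2 + 4*b) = (b - 5)*(b - 1)*(b + 1)*(b^2 + 4*b) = b*(b - 5)*(b - 1)*(b + 1)*(b + 4)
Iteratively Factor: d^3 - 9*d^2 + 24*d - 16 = (d - 4)*(d^2 - 5*d + 4) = (d - 4)^2*(d - 1)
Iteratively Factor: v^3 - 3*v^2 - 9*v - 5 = (v - 5)*(v^2 + 2*v + 1) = (v - 5)*(v + 1)*(v + 1)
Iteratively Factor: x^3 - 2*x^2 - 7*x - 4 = (x + 1)*(x^2 - 3*x - 4) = (x + 1)^2*(x - 4)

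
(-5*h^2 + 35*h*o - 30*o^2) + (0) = -5*h^2 + 35*h*o - 30*o^2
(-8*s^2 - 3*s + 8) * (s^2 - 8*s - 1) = -8*s^4 + 61*s^3 + 40*s^2 - 61*s - 8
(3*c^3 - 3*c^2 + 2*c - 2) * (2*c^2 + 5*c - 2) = 6*c^5 + 9*c^4 - 17*c^3 + 12*c^2 - 14*c + 4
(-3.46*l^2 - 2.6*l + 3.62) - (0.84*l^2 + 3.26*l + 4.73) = -4.3*l^2 - 5.86*l - 1.11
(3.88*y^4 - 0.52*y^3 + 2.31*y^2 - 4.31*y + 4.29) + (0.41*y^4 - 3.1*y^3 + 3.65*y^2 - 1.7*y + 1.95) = 4.29*y^4 - 3.62*y^3 + 5.96*y^2 - 6.01*y + 6.24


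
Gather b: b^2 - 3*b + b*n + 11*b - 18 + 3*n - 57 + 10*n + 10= b^2 + b*(n + 8) + 13*n - 65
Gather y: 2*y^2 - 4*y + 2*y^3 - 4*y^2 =2*y^3 - 2*y^2 - 4*y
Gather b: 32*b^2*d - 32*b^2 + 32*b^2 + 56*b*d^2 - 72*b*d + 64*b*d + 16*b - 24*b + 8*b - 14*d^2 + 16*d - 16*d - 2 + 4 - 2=32*b^2*d + b*(56*d^2 - 8*d) - 14*d^2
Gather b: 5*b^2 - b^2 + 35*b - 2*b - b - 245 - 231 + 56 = 4*b^2 + 32*b - 420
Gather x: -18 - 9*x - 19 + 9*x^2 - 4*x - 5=9*x^2 - 13*x - 42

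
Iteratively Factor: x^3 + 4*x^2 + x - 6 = (x + 3)*(x^2 + x - 2) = (x - 1)*(x + 3)*(x + 2)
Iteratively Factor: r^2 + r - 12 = (r - 3)*(r + 4)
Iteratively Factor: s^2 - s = (s - 1)*(s)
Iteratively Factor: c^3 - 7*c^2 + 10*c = (c - 5)*(c^2 - 2*c) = c*(c - 5)*(c - 2)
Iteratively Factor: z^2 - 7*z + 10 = (z - 2)*(z - 5)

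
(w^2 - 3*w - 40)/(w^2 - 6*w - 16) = (w + 5)/(w + 2)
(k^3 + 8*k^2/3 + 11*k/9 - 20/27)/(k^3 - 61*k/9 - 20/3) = (k - 1/3)/(k - 3)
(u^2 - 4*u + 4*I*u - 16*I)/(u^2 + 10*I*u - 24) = (u - 4)/(u + 6*I)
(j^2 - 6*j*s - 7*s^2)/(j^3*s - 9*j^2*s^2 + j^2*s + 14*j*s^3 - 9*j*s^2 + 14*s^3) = (-j - s)/(s*(-j^2 + 2*j*s - j + 2*s))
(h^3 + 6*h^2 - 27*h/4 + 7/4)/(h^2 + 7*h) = h - 1 + 1/(4*h)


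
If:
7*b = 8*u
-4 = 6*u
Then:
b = -16/21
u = -2/3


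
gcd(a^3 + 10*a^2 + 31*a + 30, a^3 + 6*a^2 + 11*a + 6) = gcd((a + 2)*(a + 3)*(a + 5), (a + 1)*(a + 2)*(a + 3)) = a^2 + 5*a + 6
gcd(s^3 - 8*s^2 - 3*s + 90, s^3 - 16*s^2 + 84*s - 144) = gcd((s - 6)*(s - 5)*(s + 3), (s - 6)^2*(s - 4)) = s - 6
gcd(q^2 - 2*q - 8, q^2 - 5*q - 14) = q + 2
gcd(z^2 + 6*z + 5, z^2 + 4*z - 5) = z + 5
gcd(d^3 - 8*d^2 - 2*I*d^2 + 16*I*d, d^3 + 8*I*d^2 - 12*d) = d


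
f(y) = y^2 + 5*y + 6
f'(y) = 2*y + 5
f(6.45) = 79.85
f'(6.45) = 17.90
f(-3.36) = 0.49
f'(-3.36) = -1.72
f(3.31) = 33.51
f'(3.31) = 11.62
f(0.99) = 11.93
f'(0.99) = 6.98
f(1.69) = 17.31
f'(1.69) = 8.38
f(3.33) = 33.74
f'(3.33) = 11.66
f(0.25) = 7.31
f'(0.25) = 5.50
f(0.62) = 9.48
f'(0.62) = 6.24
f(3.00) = 30.00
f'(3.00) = 11.00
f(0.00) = 6.00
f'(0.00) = 5.00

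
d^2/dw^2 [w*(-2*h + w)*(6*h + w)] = 8*h + 6*w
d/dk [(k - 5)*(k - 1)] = 2*k - 6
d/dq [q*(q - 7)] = 2*q - 7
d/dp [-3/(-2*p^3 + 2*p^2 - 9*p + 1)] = 3*(-6*p^2 + 4*p - 9)/(2*p^3 - 2*p^2 + 9*p - 1)^2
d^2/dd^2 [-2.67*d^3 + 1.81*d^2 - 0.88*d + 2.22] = 3.62 - 16.02*d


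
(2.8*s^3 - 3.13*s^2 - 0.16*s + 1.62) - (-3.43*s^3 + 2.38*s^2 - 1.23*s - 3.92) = 6.23*s^3 - 5.51*s^2 + 1.07*s + 5.54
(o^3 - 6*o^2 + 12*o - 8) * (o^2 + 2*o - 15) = o^5 - 4*o^4 - 15*o^3 + 106*o^2 - 196*o + 120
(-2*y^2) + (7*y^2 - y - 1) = 5*y^2 - y - 1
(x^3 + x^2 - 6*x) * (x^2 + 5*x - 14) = x^5 + 6*x^4 - 15*x^3 - 44*x^2 + 84*x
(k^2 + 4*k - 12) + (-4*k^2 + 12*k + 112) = -3*k^2 + 16*k + 100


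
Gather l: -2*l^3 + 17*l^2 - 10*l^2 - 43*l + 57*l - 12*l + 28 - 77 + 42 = -2*l^3 + 7*l^2 + 2*l - 7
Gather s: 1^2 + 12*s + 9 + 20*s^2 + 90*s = 20*s^2 + 102*s + 10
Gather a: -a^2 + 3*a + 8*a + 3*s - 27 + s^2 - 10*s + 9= -a^2 + 11*a + s^2 - 7*s - 18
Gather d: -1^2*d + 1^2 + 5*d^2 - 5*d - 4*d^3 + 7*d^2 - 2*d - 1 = -4*d^3 + 12*d^2 - 8*d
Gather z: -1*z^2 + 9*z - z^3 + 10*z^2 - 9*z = -z^3 + 9*z^2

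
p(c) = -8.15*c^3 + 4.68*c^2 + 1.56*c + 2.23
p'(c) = -24.45*c^2 + 9.36*c + 1.56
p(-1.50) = 37.93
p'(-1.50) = -67.49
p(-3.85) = 530.69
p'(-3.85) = -396.89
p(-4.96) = 1104.12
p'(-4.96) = -646.37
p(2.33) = -71.82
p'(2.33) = -109.37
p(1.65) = -19.07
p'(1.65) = -49.56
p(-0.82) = 8.59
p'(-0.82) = -22.56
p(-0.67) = 5.74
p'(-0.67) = -15.69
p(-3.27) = 332.14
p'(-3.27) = -290.49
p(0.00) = 2.23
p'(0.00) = 1.56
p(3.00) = -171.02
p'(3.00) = -190.41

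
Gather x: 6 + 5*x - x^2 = -x^2 + 5*x + 6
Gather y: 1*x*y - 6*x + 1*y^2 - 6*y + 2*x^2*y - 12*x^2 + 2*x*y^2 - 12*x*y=-12*x^2 - 6*x + y^2*(2*x + 1) + y*(2*x^2 - 11*x - 6)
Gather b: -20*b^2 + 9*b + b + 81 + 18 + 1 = -20*b^2 + 10*b + 100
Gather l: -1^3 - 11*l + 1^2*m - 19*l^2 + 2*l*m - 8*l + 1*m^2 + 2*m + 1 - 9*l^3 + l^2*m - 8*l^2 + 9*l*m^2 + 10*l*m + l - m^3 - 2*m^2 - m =-9*l^3 + l^2*(m - 27) + l*(9*m^2 + 12*m - 18) - m^3 - m^2 + 2*m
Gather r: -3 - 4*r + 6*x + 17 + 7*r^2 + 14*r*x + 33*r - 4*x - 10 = 7*r^2 + r*(14*x + 29) + 2*x + 4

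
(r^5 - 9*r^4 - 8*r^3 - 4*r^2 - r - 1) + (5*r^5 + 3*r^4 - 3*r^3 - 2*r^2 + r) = 6*r^5 - 6*r^4 - 11*r^3 - 6*r^2 - 1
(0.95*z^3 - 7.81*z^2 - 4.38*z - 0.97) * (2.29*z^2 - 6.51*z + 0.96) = 2.1755*z^5 - 24.0694*z^4 + 41.7249*z^3 + 18.7949*z^2 + 2.1099*z - 0.9312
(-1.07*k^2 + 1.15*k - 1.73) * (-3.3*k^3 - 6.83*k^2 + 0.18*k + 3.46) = 3.531*k^5 + 3.5131*k^4 - 2.3381*k^3 + 8.3207*k^2 + 3.6676*k - 5.9858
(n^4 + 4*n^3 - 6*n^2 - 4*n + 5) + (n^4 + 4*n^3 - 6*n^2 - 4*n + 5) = 2*n^4 + 8*n^3 - 12*n^2 - 8*n + 10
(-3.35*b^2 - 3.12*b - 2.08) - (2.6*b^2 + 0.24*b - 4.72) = -5.95*b^2 - 3.36*b + 2.64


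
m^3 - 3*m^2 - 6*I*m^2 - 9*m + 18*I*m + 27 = (m - 3)*(m - 3*I)^2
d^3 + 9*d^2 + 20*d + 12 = (d + 1)*(d + 2)*(d + 6)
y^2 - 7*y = y*(y - 7)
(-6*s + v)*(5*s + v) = -30*s^2 - s*v + v^2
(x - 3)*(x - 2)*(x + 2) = x^3 - 3*x^2 - 4*x + 12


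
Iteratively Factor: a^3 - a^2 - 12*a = (a + 3)*(a^2 - 4*a) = a*(a + 3)*(a - 4)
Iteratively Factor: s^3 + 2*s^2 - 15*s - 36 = (s - 4)*(s^2 + 6*s + 9) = (s - 4)*(s + 3)*(s + 3)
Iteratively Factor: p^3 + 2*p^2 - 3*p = (p - 1)*(p^2 + 3*p) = p*(p - 1)*(p + 3)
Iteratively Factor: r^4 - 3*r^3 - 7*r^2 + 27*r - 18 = (r - 3)*(r^3 - 7*r + 6) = (r - 3)*(r - 2)*(r^2 + 2*r - 3) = (r - 3)*(r - 2)*(r - 1)*(r + 3)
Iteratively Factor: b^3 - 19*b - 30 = (b + 2)*(b^2 - 2*b - 15) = (b + 2)*(b + 3)*(b - 5)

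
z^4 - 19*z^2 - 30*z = z*(z - 5)*(z + 2)*(z + 3)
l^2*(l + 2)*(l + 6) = l^4 + 8*l^3 + 12*l^2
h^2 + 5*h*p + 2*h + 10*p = (h + 2)*(h + 5*p)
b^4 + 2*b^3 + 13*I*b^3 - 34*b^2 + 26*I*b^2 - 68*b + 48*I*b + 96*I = (b + 2)*(b - I)*(b + 6*I)*(b + 8*I)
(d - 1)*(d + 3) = d^2 + 2*d - 3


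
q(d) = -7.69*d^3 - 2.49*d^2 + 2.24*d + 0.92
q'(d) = -23.07*d^2 - 4.98*d + 2.24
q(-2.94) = 168.23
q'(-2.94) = -182.53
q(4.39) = -687.84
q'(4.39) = -464.23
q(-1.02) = 4.21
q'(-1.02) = -16.68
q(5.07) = -1053.92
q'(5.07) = -616.02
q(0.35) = 1.07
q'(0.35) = -2.33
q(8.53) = -4933.95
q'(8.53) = -1718.83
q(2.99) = -220.20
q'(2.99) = -218.90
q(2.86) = -192.94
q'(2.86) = -200.71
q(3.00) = -222.40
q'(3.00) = -220.33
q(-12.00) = 12903.80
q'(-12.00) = -3260.08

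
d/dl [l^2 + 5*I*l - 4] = 2*l + 5*I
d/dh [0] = 0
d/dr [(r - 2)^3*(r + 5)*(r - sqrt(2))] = (r - 2)^2*((r - 2)*(r + 5) + (r - 2)*(r - sqrt(2)) + 3*(r + 5)*(r - sqrt(2)))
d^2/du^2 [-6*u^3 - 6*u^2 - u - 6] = -36*u - 12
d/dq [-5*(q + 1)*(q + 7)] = -10*q - 40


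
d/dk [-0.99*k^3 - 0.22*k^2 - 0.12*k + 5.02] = -2.97*k^2 - 0.44*k - 0.12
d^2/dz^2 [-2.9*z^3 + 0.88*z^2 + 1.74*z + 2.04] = 1.76 - 17.4*z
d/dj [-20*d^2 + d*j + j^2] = d + 2*j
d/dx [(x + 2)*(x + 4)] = 2*x + 6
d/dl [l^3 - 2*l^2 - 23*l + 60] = 3*l^2 - 4*l - 23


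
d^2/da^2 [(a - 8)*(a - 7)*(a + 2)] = 6*a - 26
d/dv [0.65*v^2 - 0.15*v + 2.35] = 1.3*v - 0.15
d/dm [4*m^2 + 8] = 8*m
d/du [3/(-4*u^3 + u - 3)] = 3*(12*u^2 - 1)/(4*u^3 - u + 3)^2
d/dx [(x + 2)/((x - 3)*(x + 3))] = (-x^2 - 4*x - 9)/(x^4 - 18*x^2 + 81)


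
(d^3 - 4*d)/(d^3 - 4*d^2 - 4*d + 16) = d/(d - 4)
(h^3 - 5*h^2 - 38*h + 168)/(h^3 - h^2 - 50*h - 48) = (h^2 - 11*h + 28)/(h^2 - 7*h - 8)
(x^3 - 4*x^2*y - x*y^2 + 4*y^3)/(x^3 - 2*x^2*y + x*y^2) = (x^2 - 3*x*y - 4*y^2)/(x*(x - y))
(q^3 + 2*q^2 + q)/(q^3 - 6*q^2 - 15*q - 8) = q/(q - 8)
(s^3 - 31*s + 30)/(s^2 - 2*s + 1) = (s^2 + s - 30)/(s - 1)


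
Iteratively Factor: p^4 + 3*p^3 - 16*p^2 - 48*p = (p + 3)*(p^3 - 16*p) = (p + 3)*(p + 4)*(p^2 - 4*p) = p*(p + 3)*(p + 4)*(p - 4)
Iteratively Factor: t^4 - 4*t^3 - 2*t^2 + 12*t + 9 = (t + 1)*(t^3 - 5*t^2 + 3*t + 9) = (t - 3)*(t + 1)*(t^2 - 2*t - 3) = (t - 3)^2*(t + 1)*(t + 1)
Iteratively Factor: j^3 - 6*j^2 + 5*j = (j - 1)*(j^2 - 5*j) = j*(j - 1)*(j - 5)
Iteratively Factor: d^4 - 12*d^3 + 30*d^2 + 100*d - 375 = (d + 3)*(d^3 - 15*d^2 + 75*d - 125) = (d - 5)*(d + 3)*(d^2 - 10*d + 25) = (d - 5)^2*(d + 3)*(d - 5)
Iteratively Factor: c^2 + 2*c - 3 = (c + 3)*(c - 1)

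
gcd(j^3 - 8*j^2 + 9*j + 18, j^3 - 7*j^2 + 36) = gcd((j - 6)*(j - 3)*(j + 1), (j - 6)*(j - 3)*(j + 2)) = j^2 - 9*j + 18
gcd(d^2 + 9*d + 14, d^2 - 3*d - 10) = d + 2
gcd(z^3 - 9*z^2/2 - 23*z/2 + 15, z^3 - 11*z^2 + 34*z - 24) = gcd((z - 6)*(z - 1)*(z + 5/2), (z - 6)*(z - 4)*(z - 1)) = z^2 - 7*z + 6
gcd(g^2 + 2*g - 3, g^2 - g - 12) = g + 3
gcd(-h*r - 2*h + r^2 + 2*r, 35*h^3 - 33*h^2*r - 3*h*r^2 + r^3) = -h + r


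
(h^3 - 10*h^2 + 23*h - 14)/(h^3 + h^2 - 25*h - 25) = (h^3 - 10*h^2 + 23*h - 14)/(h^3 + h^2 - 25*h - 25)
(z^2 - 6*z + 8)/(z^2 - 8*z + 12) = (z - 4)/(z - 6)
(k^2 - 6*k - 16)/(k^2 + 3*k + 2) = (k - 8)/(k + 1)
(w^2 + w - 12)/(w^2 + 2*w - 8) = (w - 3)/(w - 2)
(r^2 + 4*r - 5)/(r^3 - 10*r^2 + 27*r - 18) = (r + 5)/(r^2 - 9*r + 18)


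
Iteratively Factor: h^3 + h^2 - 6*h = (h + 3)*(h^2 - 2*h) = (h - 2)*(h + 3)*(h)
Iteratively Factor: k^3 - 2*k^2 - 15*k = (k - 5)*(k^2 + 3*k) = k*(k - 5)*(k + 3)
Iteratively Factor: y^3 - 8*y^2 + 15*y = (y - 5)*(y^2 - 3*y) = y*(y - 5)*(y - 3)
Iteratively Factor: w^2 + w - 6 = (w + 3)*(w - 2)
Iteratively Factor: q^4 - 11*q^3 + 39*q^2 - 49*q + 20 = (q - 5)*(q^3 - 6*q^2 + 9*q - 4) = (q - 5)*(q - 1)*(q^2 - 5*q + 4) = (q - 5)*(q - 4)*(q - 1)*(q - 1)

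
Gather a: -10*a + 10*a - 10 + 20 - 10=0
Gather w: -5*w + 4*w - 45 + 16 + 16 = -w - 13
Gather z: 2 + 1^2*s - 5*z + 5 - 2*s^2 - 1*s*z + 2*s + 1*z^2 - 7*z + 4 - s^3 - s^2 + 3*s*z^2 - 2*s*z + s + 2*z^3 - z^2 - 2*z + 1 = -s^3 - 3*s^2 + 3*s*z^2 + 4*s + 2*z^3 + z*(-3*s - 14) + 12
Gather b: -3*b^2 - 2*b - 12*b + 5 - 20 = -3*b^2 - 14*b - 15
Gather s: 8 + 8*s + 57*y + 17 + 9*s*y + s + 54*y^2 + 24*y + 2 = s*(9*y + 9) + 54*y^2 + 81*y + 27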